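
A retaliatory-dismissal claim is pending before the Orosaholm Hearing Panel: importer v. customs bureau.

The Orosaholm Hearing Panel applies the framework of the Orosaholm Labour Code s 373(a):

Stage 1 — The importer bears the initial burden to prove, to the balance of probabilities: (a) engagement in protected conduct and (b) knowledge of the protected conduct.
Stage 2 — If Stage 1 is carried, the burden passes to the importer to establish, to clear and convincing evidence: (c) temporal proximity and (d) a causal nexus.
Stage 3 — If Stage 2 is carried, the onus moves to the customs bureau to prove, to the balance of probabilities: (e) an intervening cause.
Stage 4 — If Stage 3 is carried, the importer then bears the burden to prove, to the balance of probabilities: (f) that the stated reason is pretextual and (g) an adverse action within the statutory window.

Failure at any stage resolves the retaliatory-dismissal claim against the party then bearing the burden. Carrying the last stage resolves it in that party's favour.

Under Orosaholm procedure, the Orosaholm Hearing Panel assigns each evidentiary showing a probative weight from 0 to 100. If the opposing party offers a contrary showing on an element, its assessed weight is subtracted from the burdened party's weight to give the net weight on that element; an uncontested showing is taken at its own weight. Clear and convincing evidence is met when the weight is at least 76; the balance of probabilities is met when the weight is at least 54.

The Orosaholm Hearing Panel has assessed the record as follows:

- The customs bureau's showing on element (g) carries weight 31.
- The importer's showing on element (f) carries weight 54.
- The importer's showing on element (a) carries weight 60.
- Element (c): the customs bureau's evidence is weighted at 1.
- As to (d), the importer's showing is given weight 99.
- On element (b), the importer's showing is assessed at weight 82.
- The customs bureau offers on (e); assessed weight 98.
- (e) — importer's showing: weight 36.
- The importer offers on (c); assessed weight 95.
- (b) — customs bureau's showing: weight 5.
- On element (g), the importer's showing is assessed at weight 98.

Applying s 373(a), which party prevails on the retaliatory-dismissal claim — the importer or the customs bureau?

Stage 1 (importer, the balance of probabilities, weight is at least 54): (a) 60 ≥ 54 — meets; (b) net 82−5=77 ≥ 54 — meets.
  Stage 1 carried; the burden remains with the importer.
Stage 2 (importer, clear and convincing evidence, weight is at least 76): (c) net 95−1=94 ≥ 76 — meets; (d) 99 ≥ 76 — meets.
  The importer carries Stage 2; the customs bureau now bears the burden.
Stage 3 (customs bureau, the balance of probabilities, weight is at least 54): (e) net 98−36=62 ≥ 54 — meets.
  Stage 3 carried; the burden shifts to the importer.
Stage 4 (importer, the balance of probabilities, weight is at least 54): (f) 54 ≥ 54 — meets; (g) net 98−31=67 ≥ 54 — meets.
  The importer carries the last stage.
All stages carried — the importer prevails.

importer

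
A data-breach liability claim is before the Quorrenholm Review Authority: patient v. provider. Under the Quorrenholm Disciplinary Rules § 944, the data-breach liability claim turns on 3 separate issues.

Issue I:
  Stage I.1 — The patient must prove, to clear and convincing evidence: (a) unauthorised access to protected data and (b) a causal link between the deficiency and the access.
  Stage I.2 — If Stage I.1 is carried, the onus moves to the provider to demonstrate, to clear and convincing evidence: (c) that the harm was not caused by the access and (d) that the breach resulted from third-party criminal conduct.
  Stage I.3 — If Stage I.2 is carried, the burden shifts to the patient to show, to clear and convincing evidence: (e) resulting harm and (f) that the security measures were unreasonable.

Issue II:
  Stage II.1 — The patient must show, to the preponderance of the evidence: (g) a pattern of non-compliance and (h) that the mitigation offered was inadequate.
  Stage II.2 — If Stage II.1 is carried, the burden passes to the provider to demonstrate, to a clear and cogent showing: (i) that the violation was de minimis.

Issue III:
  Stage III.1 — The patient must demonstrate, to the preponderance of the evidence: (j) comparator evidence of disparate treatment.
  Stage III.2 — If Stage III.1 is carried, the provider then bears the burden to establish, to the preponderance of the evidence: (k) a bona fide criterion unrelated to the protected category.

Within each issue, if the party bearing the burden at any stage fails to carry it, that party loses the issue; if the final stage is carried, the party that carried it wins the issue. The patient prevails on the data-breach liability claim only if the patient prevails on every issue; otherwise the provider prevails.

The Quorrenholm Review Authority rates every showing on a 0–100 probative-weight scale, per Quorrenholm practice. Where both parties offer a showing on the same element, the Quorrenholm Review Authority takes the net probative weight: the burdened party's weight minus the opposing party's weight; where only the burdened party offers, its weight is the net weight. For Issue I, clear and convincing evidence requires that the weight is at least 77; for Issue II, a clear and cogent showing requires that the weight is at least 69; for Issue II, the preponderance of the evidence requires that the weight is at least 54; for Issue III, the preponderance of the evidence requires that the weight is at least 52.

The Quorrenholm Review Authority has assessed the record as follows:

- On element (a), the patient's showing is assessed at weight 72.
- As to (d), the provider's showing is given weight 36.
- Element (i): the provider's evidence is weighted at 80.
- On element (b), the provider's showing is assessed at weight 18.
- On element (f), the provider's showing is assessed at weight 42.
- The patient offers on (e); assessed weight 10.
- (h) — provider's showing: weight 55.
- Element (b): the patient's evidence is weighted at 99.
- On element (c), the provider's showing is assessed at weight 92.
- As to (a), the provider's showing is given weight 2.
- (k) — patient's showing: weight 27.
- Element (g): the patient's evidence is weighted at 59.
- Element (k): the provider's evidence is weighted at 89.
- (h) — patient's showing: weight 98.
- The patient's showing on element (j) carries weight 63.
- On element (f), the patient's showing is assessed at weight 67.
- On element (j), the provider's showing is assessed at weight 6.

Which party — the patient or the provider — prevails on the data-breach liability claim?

— Issue I —
At Stage I.1 the patient must meet clear and convincing evidence (weight is at least 77): on (a) the weight is 72 less the opposing 2 gives net 70, which does not reach 77, so (a) does not meet the standard; on (b) the weight is 99 less the opposing 18 gives net 81, ≥ 77, so (b) meets the standard.
  The patient does not carry Stage I.1.
The analysis ends at Stage I.1; the provider prevails on this issue.
— Issue II —
Stage II.1 (patient, the preponderance of the evidence, weight is at least 54): (g) 59 ≥ 54 — meets; (h) net 98−55=43 < 54 — fails.
  Stage II.1 not carried; the patient fails its burden.
The analysis ends at Stage II.1; the provider prevails on this issue.
— Issue III —
Stage III.1 (patient, the preponderance of the evidence, weight is at least 52): (j) net 63−6=57 ≥ 52 — meets.
  All elements met. The burden passes to the provider.
Stage III.2 (provider, the preponderance of the evidence, weight is at least 52): (k) net 89−27=62 ≥ 52 — meets.
  All elements met at the final stage.
Every stage carried; the provider prevails on this issue.
Per-issue: Issue I → provider; Issue II → provider; Issue III → provider. The patient must prevail on every issue; overall, the provider prevails.

provider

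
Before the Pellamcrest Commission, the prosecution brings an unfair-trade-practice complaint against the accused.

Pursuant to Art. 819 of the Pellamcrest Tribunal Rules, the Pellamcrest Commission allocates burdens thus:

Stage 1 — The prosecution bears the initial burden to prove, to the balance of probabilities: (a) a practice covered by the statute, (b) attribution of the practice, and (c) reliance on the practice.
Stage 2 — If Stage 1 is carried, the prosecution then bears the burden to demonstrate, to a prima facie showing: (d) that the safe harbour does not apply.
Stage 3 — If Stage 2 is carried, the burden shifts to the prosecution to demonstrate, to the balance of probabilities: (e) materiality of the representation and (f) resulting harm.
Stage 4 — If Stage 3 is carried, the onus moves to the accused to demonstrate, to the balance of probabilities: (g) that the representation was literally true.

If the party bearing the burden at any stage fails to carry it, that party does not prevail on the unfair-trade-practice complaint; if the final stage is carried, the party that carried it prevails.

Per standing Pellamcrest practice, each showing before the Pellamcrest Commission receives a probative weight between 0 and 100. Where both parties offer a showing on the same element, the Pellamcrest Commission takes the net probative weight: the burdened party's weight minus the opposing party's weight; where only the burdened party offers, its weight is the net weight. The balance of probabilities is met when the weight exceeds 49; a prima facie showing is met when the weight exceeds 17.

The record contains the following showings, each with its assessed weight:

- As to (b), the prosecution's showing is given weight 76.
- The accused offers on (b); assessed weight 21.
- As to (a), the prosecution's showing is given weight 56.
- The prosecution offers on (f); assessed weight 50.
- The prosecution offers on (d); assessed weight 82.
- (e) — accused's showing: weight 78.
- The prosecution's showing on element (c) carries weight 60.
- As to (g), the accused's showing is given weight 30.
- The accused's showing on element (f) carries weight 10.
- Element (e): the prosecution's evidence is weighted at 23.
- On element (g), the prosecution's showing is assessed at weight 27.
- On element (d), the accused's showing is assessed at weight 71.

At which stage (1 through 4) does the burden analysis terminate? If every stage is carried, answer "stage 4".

stage 2

Stage 1 (prosecution, the balance of probabilities, weight exceeds 49): (a) 56 > 49 — meets; (b) net 76−21=55 > 49 — meets; (c) 60 > 49 — meets.
  Stage 1 carried; the burden remains with the prosecution.
Stage 2 (prosecution, a prima facie showing, weight exceeds 17): (d) net 82−71=11 ≤ 17 — fails.
  Not every element is met, so the prosecution fails to carry Stage 2.
So the accused prevails.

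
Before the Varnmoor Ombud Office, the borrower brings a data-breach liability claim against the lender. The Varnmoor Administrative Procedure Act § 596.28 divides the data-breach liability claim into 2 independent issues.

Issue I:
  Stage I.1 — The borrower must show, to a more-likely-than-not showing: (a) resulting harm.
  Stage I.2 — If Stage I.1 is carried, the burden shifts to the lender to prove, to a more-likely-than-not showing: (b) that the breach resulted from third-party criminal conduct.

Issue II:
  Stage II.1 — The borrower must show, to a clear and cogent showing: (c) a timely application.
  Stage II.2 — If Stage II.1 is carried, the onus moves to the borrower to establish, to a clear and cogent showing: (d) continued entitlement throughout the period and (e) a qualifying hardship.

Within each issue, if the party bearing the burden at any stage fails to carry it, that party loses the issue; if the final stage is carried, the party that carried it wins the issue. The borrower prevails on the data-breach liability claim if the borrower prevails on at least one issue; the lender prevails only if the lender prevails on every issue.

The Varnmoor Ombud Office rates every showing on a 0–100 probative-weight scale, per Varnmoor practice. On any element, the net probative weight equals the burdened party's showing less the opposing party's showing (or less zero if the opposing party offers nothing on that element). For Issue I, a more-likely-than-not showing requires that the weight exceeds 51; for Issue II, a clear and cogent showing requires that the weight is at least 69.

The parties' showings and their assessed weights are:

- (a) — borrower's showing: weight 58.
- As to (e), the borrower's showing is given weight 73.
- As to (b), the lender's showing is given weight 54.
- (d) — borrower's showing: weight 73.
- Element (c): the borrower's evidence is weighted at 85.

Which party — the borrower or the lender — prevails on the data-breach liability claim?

borrower

— Issue I —
At Stage I.1 the borrower must meet a more-likely-than-not showing (weight exceeds 51): on (a) the weight is 58, > 51, so (a) meets the standard.
  Stage I.1 carried; the burden shifts to the lender.
At Stage I.2 the lender must meet a more-likely-than-not showing (weight exceeds 51): on (b) the weight is 54, which does exceed 51, so (b) meets the standard.
  The lender carries the last stage.
With every stage satisfied, the lender prevails on this issue.
— Issue II —
Stage II.1 — burden on borrower; standard: a clear and cogent showing (weight is at least 69).
    (c): 85 ≥ 69 [met]
  Stage II.1 carried; the burden remains with the borrower.
Stage II.2 — burden on borrower; standard: a clear and cogent showing (weight is at least 69).
    (d): 73 ≥ 69 [met]
    (e): 73 ≥ 69 [met]
  Stage II.2 carried; the final stage is satisfied.
With every stage satisfied, the borrower prevails on this issue.
Per-issue: Issue I → lender; Issue II → borrower. The borrower must prevail on at least one issue; overall, the borrower prevails.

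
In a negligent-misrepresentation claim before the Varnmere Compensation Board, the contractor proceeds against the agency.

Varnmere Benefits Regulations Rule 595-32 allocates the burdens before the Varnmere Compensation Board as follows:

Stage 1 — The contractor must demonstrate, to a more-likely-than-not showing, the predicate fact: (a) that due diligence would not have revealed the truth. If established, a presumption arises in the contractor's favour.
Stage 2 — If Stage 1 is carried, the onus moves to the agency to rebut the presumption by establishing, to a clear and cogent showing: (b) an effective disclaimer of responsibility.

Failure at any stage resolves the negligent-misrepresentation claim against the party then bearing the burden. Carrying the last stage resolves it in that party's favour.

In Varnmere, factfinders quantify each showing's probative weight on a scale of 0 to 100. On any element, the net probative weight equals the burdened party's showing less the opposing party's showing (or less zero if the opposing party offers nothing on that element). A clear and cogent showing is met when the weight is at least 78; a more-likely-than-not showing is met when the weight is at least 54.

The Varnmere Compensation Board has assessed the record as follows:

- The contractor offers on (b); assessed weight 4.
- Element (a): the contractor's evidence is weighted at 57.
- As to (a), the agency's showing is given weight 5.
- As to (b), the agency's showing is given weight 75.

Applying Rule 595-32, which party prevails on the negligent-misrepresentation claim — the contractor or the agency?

Stage 1 (contractor, a more-likely-than-not showing, weight is at least 54): (a) net 57−5=52 < 54 — fails.
  Not every element is met, so the contractor fails to carry Stage 1.
So the agency prevails.

agency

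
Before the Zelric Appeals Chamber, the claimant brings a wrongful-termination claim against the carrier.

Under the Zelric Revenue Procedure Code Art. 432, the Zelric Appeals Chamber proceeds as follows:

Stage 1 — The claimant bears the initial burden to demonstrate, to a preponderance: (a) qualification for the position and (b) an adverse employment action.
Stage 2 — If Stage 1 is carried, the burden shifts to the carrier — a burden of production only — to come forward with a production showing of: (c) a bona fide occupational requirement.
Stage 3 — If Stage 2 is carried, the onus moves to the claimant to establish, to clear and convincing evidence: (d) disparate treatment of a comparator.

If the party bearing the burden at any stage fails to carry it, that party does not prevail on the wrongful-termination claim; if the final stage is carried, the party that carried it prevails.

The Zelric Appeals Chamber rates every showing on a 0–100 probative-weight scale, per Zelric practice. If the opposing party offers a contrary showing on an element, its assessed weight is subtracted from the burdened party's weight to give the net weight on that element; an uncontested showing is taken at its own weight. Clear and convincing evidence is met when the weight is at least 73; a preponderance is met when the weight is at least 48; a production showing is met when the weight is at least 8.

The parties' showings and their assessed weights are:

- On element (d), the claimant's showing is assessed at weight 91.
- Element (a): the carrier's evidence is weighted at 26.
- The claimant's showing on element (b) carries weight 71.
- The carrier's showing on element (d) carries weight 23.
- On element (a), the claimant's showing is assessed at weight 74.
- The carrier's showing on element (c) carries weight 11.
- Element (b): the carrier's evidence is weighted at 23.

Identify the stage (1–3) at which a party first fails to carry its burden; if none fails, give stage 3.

stage 3

At Stage 1 the claimant must meet a preponderance (weight is at least 48): on (a) the weight is 74 less the opposing 26 gives net 48, which does reach 48, so (a) meets the standard; on (b) the weight is 71 less the opposing 23 gives net 48, ≥ 48, so (b) meets the standard.
  Stage 1 carried; the burden shifts to the carrier.
At Stage 2 the carrier must meet a production showing (weight is at least 8): on (c) the weight is 11, which does reach 8, so (c) meets the standard.
  The carrier carries Stage 2; the claimant now bears the burden.
At Stage 3 the claimant must meet clear and convincing evidence (weight is at least 73): on (d) the weight is 91 less the opposing 23 gives net 68, which does not reach 73, so (d) does not meet the standard.
  Stage 3 not carried; the claimant fails its burden.
So the carrier prevails.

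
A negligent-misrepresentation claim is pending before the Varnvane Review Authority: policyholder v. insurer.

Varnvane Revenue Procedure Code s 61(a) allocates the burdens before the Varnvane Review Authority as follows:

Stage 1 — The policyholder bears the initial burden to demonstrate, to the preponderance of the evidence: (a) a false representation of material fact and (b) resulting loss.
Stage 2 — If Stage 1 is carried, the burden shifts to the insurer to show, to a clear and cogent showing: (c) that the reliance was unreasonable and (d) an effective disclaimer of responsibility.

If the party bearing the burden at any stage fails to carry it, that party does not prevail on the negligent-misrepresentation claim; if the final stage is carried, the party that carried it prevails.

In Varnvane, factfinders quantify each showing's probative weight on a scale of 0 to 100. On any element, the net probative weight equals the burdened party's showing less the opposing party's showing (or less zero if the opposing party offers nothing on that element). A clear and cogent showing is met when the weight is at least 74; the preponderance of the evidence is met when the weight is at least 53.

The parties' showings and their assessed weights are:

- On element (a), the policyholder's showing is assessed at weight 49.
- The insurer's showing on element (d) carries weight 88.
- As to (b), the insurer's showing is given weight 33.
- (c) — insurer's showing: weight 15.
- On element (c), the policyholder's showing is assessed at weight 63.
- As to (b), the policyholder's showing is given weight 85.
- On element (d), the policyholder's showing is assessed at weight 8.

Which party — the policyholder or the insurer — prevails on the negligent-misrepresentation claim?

insurer

At Stage 1 the policyholder must meet the preponderance of the evidence (weight is at least 53): on (a) the weight is 49, < 53, so (a) does not meet the standard; on (b) the weight is 85 less the opposing 33 gives net 52, which does not reach 53, so (b) does not meet the standard.
  Not every element is met, so the policyholder fails to carry Stage 1.
The analysis ends at Stage 1; the insurer prevails.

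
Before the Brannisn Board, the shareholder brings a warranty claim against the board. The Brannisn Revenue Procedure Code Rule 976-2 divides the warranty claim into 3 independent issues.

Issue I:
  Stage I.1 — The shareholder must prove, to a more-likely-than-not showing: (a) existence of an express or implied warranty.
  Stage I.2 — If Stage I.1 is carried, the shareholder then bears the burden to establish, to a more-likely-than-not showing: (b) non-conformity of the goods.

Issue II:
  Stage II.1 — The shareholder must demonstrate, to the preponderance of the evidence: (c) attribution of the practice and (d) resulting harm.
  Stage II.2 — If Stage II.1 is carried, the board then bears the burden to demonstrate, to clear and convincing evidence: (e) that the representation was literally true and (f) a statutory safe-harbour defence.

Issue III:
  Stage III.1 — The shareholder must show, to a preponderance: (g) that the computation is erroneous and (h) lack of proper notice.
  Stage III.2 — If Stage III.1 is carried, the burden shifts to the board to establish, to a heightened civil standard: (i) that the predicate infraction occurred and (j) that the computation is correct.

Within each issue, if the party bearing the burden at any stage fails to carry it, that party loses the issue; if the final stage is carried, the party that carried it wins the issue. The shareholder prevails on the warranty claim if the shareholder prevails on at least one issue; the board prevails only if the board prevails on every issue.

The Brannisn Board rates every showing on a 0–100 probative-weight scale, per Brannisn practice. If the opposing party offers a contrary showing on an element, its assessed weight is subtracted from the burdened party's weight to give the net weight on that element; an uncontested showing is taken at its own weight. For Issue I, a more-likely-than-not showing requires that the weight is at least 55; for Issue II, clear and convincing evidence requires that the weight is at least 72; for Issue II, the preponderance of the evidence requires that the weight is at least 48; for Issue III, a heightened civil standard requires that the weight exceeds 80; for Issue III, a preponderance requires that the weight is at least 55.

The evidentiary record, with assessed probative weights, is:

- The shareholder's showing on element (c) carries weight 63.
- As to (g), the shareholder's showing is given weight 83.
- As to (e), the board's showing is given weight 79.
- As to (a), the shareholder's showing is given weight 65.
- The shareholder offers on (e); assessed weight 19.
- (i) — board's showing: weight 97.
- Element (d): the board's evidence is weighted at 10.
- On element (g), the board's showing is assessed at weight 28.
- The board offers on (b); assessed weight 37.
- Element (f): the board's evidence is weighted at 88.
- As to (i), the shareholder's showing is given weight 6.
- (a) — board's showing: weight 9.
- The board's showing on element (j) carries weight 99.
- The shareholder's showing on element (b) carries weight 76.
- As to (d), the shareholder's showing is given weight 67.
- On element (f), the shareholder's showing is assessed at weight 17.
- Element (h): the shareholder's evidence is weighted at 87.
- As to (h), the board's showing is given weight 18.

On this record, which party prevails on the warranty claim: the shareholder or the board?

shareholder

— Issue I —
Stage I.1 — burden on shareholder; standard: a more-likely-than-not showing (weight is at least 55).
    (a): 65 − 9 = 56 ≥ 55 [met]
  Stage I.1 is satisfied; the shareholder continues to bear the burden.
Stage I.2 — burden on shareholder; standard: a more-likely-than-not showing (weight is at least 55).
    (b): 76 − 37 = 39 < 55 [not met]
  The shareholder does not carry Stage I.2.
The analysis ends at Stage I.2; the board prevails on this issue.
— Issue II —
Stage II.1 — burden on shareholder; standard: the preponderance of the evidence (weight is at least 48).
    (c): 63 ≥ 48 [met]
    (d): 67 − 10 = 57 ≥ 48 [met]
  Stage II.1 carried; the burden shifts to the board.
Stage II.2 — burden on board; standard: clear and convincing evidence (weight is at least 72).
    (e): 79 − 19 = 60 < 72 [not met]
    (f): 88 − 17 = 71 < 72 [not met]
  Stage II.2 not carried; the board fails its burden.
So the shareholder prevails on this issue.
— Issue III —
At Stage III.1 the shareholder must meet a preponderance (weight is at least 55): on (g) the weight is 83 less the opposing 28 gives net 55, which does reach 55, so (g) meets the standard; on (h) the weight is 87 less the opposing 18 gives net 69, ≥ 55, so (h) meets the standard.
  All elements met. The burden passes to the board.
At Stage III.2 the board must meet a heightened civil standard (weight exceeds 80): on (i) the weight is 97 less the opposing 6 gives net 91, which does exceed 80, so (i) meets the standard; on (j) the weight is 99, > 80, so (j) meets the standard.
  Stage III.2 carried; the final stage is satisfied.
Every stage carried; the board prevails on this issue.
Per-issue: Issue I → board; Issue II → shareholder; Issue III → board. The shareholder must prevail on at least one issue; overall, the shareholder prevails.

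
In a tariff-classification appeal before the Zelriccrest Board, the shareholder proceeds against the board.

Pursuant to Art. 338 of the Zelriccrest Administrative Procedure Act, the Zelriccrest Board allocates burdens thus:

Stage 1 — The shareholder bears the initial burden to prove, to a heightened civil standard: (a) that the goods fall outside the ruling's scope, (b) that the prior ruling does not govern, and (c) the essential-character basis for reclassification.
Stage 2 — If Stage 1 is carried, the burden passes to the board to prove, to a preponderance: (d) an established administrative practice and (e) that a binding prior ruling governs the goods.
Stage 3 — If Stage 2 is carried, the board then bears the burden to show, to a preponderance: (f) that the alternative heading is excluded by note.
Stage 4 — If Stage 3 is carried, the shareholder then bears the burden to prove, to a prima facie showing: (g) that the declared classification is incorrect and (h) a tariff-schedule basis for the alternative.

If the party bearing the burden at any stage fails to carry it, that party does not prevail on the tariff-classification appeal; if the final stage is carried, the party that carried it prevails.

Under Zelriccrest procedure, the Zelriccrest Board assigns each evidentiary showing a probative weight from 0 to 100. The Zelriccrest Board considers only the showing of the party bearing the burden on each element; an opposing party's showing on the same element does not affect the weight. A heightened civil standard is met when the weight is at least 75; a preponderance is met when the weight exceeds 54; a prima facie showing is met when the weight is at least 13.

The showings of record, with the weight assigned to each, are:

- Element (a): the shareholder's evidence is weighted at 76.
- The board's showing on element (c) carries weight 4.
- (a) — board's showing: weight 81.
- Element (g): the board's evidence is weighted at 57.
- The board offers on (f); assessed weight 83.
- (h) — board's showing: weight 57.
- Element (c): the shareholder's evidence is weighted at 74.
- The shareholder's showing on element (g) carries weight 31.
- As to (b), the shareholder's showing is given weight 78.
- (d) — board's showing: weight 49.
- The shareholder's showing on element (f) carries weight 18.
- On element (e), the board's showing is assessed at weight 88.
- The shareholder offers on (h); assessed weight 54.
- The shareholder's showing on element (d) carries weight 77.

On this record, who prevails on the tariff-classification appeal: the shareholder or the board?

At Stage 1 the shareholder must meet a heightened civil standard (weight is at least 75): on (a) the weight is 76 (the board's 81 is given no effect), which does reach 75, so (a) meets the standard; on (b) the weight is 78, ≥ 75, so (b) meets the standard; on (c) the weight is 74 (the board's 4 is given no effect), < 75, so (c) does not meet the standard.
  Stage 1 not carried; the shareholder fails its burden.
So the board prevails.

board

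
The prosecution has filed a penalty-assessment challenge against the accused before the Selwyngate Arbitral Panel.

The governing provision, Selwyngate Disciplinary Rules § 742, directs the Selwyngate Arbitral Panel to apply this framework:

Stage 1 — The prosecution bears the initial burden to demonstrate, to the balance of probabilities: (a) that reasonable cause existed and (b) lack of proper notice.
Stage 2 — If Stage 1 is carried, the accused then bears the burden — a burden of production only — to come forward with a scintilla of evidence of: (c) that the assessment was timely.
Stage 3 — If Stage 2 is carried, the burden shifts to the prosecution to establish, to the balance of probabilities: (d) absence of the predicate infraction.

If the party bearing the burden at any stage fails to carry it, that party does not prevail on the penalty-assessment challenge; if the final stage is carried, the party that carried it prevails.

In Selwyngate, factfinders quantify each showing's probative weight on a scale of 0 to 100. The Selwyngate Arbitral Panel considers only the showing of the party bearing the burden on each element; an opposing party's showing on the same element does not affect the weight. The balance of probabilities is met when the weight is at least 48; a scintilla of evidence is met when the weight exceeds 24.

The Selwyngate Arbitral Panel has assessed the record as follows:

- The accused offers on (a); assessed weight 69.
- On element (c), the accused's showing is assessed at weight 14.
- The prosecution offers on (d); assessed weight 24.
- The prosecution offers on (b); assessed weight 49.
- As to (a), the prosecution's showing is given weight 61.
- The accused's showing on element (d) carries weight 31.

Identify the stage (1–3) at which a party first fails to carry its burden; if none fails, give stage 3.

Stage 1 (prosecution, the balance of probabilities, weight is at least 48): (a) 61 (accused's 69 disregarded) ≥ 48 — meets; (b) 49 ≥ 48 — meets.
  All elements met. The burden passes to the accused.
Stage 2 (accused, a scintilla of evidence, weight exceeds 24): (c) 14 ≤ 24 — fails.
  Not every element is met, so the accused fails to carry Stage 2.
So the prosecution prevails.

stage 2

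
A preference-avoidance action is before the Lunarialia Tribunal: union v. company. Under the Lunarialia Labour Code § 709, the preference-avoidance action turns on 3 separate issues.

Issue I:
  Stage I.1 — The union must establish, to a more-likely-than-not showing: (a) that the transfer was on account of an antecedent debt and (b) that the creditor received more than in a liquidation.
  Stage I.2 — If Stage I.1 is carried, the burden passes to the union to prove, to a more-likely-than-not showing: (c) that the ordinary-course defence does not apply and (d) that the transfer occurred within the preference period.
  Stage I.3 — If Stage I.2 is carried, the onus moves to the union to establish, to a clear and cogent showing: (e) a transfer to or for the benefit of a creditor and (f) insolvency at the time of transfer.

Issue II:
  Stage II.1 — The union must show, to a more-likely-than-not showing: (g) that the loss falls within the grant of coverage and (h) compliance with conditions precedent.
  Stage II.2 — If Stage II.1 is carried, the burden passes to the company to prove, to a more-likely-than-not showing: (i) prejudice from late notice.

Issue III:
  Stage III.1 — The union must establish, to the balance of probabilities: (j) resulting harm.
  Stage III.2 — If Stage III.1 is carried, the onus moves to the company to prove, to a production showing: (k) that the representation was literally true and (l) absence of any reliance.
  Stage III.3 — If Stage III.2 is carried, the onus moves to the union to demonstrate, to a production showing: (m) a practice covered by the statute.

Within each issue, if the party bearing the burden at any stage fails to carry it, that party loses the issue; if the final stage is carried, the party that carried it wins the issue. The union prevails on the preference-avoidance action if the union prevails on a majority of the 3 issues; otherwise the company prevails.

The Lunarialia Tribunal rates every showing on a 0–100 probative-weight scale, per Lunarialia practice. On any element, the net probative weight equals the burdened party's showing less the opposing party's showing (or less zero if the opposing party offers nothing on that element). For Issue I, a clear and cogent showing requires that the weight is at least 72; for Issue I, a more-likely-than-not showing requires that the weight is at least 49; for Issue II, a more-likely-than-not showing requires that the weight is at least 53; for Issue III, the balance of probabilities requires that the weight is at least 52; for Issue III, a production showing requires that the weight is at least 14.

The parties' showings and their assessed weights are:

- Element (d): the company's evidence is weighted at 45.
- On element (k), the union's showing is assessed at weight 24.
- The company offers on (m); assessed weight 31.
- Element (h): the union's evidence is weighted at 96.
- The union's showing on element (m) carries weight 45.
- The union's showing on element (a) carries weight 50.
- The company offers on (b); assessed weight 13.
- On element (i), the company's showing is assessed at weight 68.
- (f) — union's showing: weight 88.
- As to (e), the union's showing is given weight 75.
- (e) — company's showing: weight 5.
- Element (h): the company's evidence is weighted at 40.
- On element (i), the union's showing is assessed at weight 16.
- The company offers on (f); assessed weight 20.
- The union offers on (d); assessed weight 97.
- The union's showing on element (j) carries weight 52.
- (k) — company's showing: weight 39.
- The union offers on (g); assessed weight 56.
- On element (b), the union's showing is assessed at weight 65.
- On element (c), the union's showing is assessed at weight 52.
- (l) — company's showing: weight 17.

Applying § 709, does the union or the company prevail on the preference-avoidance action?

— Issue I —
At Stage I.1 the union must meet a more-likely-than-not showing (weight is at least 49): on (a) the weight is 50, ≥ 49, so (a) meets the standard; on (b) the weight is 65 less the opposing 13 gives net 52, which does reach 49, so (b) meets the standard.
  Stage I.1 is satisfied; the union continues to bear the burden.
At Stage I.2 the union must meet a more-likely-than-not showing (weight is at least 49): on (c) the weight is 52, which does reach 49, so (c) meets the standard; on (d) the weight is 97 less the opposing 45 gives net 52, ≥ 49, so (d) meets the standard.
  Stage I.2 is satisfied; the union continues to bear the burden.
At Stage I.3 the union must meet a clear and cogent showing (weight is at least 72): on (e) the weight is 75 less the opposing 5 gives net 70, which does not reach 72, so (e) does not meet the standard; on (f) the weight is 88 less the opposing 20 gives net 68, which does not reach 72, so (f) does not meet the standard.
  The union does not carry Stage I.3.
So the company prevails on this issue.
— Issue II —
At Stage II.1 the union must meet a more-likely-than-not showing (weight is at least 53): on (g) the weight is 56, which does reach 53, so (g) meets the standard; on (h) the weight is 96 less the opposing 40 gives net 56, ≥ 53, so (h) meets the standard.
  The union carries Stage II.1; the company now bears the burden.
At Stage II.2 the company must meet a more-likely-than-not showing (weight is at least 53): on (i) the weight is 68 less the opposing 16 gives net 52, which does not reach 53, so (i) does not meet the standard.
  Stage II.2 not carried; the company fails its burden.
So the union prevails on this issue.
— Issue III —
Stage III.1 (union, the balance of probabilities, weight is at least 52): (j) 52 ≥ 52 — meets.
  The union carries Stage III.1; the company now bears the burden.
Stage III.2 (company, a production showing, weight is at least 14): (k) net 39−24=15 ≥ 14 — meets; (l) 17 ≥ 14 — meets.
  Stage III.2 is satisfied; the onus moves to the union.
Stage III.3 (union, a production showing, weight is at least 14): (m) net 45−31=14 ≥ 14 — meets.
  The union carries the last stage.
With every stage satisfied, the union prevails on this issue.
Per-issue: Issue I → company; Issue II → union; Issue III → union. The union must prevail on a majority of issues; overall, the union prevails.

union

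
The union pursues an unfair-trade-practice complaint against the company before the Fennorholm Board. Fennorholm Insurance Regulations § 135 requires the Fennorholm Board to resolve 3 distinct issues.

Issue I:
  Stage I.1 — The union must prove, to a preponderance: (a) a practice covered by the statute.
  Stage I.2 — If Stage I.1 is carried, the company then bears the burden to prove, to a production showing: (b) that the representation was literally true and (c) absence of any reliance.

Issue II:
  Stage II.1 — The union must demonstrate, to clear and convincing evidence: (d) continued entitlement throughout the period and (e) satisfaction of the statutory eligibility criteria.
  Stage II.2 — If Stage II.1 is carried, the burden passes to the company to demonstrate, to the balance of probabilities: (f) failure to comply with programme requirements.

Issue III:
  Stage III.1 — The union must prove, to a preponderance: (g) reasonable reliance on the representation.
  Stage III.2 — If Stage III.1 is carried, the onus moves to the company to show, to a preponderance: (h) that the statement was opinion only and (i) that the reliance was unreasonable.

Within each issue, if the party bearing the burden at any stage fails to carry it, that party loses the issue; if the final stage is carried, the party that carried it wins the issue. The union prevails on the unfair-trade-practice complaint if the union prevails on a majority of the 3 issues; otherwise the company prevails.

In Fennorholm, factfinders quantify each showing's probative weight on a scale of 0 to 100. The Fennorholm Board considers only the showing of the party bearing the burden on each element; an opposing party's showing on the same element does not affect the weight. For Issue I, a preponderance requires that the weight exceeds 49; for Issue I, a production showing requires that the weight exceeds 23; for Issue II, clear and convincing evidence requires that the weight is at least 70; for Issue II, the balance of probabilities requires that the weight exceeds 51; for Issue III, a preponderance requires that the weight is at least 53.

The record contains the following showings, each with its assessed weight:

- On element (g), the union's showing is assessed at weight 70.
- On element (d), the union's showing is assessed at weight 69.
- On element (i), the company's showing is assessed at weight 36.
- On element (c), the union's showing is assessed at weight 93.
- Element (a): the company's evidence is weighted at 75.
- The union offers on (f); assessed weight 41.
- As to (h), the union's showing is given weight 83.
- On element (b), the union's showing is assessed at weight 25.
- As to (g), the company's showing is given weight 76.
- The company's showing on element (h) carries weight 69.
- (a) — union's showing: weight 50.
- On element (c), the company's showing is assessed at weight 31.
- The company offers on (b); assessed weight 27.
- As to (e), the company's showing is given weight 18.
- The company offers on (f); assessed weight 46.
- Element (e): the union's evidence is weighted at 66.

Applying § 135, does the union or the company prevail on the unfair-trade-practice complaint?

company

— Issue I —
Stage I.1 (union, a preponderance, weight exceeds 49): (a) 50 (company's 75 disregarded) > 49 — meets.
  Stage I.1 carried; the burden shifts to the company.
Stage I.2 (company, a production showing, weight exceeds 23): (b) 27 (union's 25 disregarded) > 23 — meets; (c) 31 (union's 93 disregarded) > 23 — meets.
  The company carries the last stage.
All stages carried — the company prevails on this issue.
— Issue II —
At Stage II.1 the union must meet clear and convincing evidence (weight is at least 70): on (d) the weight is 69, < 70, so (d) does not meet the standard; on (e) the weight is 66 (the company's 18 is given no effect), which does not reach 70, so (e) does not meet the standard.
  The union does not carry Stage II.1.
The analysis ends at Stage II.1; the company prevails on this issue.
— Issue III —
At Stage III.1 the union must meet a preponderance (weight is at least 53): on (g) the weight is 70 (the company's 76 is given no effect), ≥ 53, so (g) meets the standard.
  Stage III.1 is satisfied; the onus moves to the company.
At Stage III.2 the company must meet a preponderance (weight is at least 53): on (h) the weight is 69 (the union's 83 is given no effect), ≥ 53, so (h) meets the standard; on (i) the weight is 36, which does not reach 53, so (i) does not meet the standard.
  The company does not carry Stage III.2.
So the union prevails on this issue.
Per-issue: Issue I → company; Issue II → company; Issue III → union. The union must prevail on a majority of issues; overall, the company prevails.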